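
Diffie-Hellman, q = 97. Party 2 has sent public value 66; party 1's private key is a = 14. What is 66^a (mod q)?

4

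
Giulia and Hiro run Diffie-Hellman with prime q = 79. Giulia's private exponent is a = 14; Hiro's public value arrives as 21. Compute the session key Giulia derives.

21

Shared key K = 21^14 mod 79.
21^1 ≡ 21 (mod 79)
21^2 = (21^1)^2 ≡ 21^2 = 441 ≡ 46 (mod 79)
21^4 = (21^2)^2 ≡ 46^2 = 2116 ≡ 62 (mod 79)
21^8 = (21^4)^2 ≡ 62^2 = 3844 ≡ 52 (mod 79)
21^14 = 21^8 · 21^4 · 21^2 ≡ 52 · 62 · 46 ≡ 21 (mod 79).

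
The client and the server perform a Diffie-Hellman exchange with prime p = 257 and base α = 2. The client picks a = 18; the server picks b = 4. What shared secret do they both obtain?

The client sends A = α^a mod p = 2^18 mod 257.
2^1 ≡ 2 (mod 257)
2^2 = (2^1)^2 ≡ 2^2 = 4 ≡ 4 (mod 257)
2^4 = (2^2)^2 ≡ 4^2 = 16 ≡ 16 (mod 257)
2^8 = (2^4)^2 ≡ 16^2 = 256 ≡ 256 (mod 257)
2^16 = (2^8)^2 ≡ 256^2 = 65536 ≡ 1 (mod 257)
2^18 = 2^16 · 2^2 ≡ 1 · 4 ≡ 4 (mod 257).
So A = 4. The server then computes K = A^b mod p = 4^4 mod 257.
4^1 ≡ 4 (mod 257)
4^2 = (4^1)^2 ≡ 4^2 = 16 ≡ 16 (mod 257)
4^4 = (4^2)^2 ≡ 16^2 = 256 ≡ 256 (mod 257)

256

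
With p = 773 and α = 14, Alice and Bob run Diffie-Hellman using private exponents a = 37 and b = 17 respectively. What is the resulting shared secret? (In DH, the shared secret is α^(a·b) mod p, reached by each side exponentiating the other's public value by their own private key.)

603

Bob sends B = α^b mod p = 14^17 mod 773.
14^1 ≡ 14 (mod 773)
14^2 = (14^1)^2 ≡ 14^2 = 196 ≡ 196 (mod 773)
14^4 = (14^2)^2 ≡ 196^2 = 38416 ≡ 539 (mod 773)
14^8 = (14^4)^2 ≡ 539^2 = 290521 ≡ 646 (mod 773)
14^16 = (14^8)^2 ≡ 646^2 = 417316 ≡ 669 (mod 773)
14^17 = 14^16 · 14^1 ≡ 669 · 14 ≡ 90 (mod 773).
So B = 90. Alice then computes K = B^a mod p = 90^37 mod 773.
90^1 ≡ 90 (mod 773)
90^2 = (90^1)^2 ≡ 90^2 = 8100 ≡ 370 (mod 773)
90^4 = (90^2)^2 ≡ 370^2 = 136900 ≡ 79 (mod 773)
90^8 = (90^4)^2 ≡ 79^2 = 6241 ≡ 57 (mod 773)
90^16 = (90^8)^2 ≡ 57^2 = 3249 ≡ 157 (mod 773)
90^32 = (90^16)^2 ≡ 157^2 = 24649 ≡ 686 (mod 773)
90^37 = 90^32 · 90^4 · 90^1 ≡ 686 · 79 · 90 ≡ 603 (mod 773).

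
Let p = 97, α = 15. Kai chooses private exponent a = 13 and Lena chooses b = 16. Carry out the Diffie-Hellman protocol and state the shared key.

Lena sends B = α^b mod p = 15^16 mod 97.
15^1 ≡ 15 (mod 97)
15^2 = (15^1)^2 ≡ 15^2 = 225 ≡ 31 (mod 97)
15^4 = (15^2)^2 ≡ 31^2 = 961 ≡ 88 (mod 97)
15^8 = (15^4)^2 ≡ 88^2 = 7744 ≡ 81 (mod 97)
15^16 = (15^8)^2 ≡ 81^2 = 6561 ≡ 62 (mod 97)
So B = 62. Kai then computes K = B^a mod p = 62^13 mod 97.
62^1 ≡ 62 (mod 97)
62^2 = (62^1)^2 ≡ 62^2 = 3844 ≡ 61 (mod 97)
62^4 = (62^2)^2 ≡ 61^2 = 3721 ≡ 35 (mod 97)
62^8 = (62^4)^2 ≡ 35^2 = 1225 ≡ 61 (mod 97)
62^13 = 62^8 · 62^4 · 62^1 ≡ 61 · 35 · 62 ≡ 62 (mod 97).

62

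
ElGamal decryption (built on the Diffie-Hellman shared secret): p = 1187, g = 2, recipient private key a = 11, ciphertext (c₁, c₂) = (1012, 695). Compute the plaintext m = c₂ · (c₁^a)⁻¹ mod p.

Shared mask s = c₁^a mod p = 1012^11 mod 1187.
1012^1 ≡ 1012 (mod 1187)
1012^2 = (1012^1)^2 ≡ 1012^2 = 1024144 ≡ 950 (mod 1187)
1012^4 = (1012^2)^2 ≡ 950^2 = 902500 ≡ 380 (mod 1187)
1012^8 = (1012^4)^2 ≡ 380^2 = 144400 ≡ 773 (mod 1187)
1012^11 = 1012^8 · 1012^2 · 1012^1 ≡ 773 · 950 · 1012 ≡ 492 (mod 1187).
So s = 492; s⁻¹ ≡ 842 (mod 1187).
m = c₂ · s⁻¹ mod 1187 = 695 · 842 mod 1187 = 1186.

1186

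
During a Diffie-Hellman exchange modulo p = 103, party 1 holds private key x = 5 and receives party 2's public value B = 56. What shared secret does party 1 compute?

Shared key K = 56^5 mod 103.
56^1 ≡ 56 (mod 103)
56^2 = (56^1)^2 ≡ 56^2 = 3136 ≡ 46 (mod 103)
56^4 = (56^2)^2 ≡ 46^2 = 2116 ≡ 56 (mod 103)
56^5 = 56^4 · 56^1 ≡ 56 · 56 ≡ 46 (mod 103).

46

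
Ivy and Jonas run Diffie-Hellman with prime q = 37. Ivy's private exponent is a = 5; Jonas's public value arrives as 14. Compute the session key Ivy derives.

29

Shared key K = 14^5 mod 37.
14^1 ≡ 14 (mod 37)
14^2 = (14^1)^2 ≡ 14^2 = 196 ≡ 11 (mod 37)
14^4 = (14^2)^2 ≡ 11^2 = 121 ≡ 10 (mod 37)
14^5 = 14^4 · 14^1 ≡ 10 · 14 ≡ 29 (mod 37).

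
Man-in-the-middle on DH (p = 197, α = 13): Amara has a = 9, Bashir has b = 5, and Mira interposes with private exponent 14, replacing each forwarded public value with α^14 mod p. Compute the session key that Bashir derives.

Bashir receives Mira's public value M = 13^14 mod 197 instead of the honest one.
13^1 ≡ 13 (mod 197)
13^2 = (13^1)^2 ≡ 13^2 = 169 ≡ 169 (mod 197)
13^4 = (13^2)^2 ≡ 169^2 = 28561 ≡ 193 (mod 197)
13^8 = (13^4)^2 ≡ 193^2 = 37249 ≡ 16 (mod 197)
13^14 = 13^8 · 13^4 · 13^2 ≡ 16 · 193 · 169 ≡ 19 (mod 197).
So M = 19. Bashir computes K = M^5 mod 197.
19^1 ≡ 19 (mod 197)
19^2 = (19^1)^2 ≡ 19^2 = 361 ≡ 164 (mod 197)
19^4 = (19^2)^2 ≡ 164^2 = 26896 ≡ 104 (mod 197)
19^5 = 19^4 · 19^1 ≡ 104 · 19 ≡ 6 (mod 197).

6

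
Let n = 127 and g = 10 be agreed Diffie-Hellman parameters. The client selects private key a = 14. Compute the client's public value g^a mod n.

19

Public value = 10^14 mod 127.
10^1 ≡ 10 (mod 127)
10^2 = (10^1)^2 ≡ 10^2 = 100 ≡ 100 (mod 127)
10^4 = (10^2)^2 ≡ 100^2 = 10000 ≡ 94 (mod 127)
10^8 = (10^4)^2 ≡ 94^2 = 8836 ≡ 73 (mod 127)
10^14 = 10^8 · 10^4 · 10^2 ≡ 73 · 94 · 100 ≡ 19 (mod 127).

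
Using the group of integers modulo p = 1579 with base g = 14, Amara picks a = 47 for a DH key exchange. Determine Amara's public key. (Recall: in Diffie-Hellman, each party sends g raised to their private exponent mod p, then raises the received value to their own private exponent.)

1070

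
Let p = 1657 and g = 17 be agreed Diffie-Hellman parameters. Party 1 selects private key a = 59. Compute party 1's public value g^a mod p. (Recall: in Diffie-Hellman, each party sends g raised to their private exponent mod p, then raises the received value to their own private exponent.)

Public value = 17^59 mod 1657.
17^1 ≡ 17 (mod 1657)
17^2 = (17^1)^2 ≡ 17^2 = 289 ≡ 289 (mod 1657)
17^4 = (17^2)^2 ≡ 289^2 = 83521 ≡ 671 (mod 1657)
17^8 = (17^4)^2 ≡ 671^2 = 450241 ≡ 1194 (mod 1657)
17^16 = (17^8)^2 ≡ 1194^2 = 1425636 ≡ 616 (mod 1657)
17^32 = (17^16)^2 ≡ 616^2 = 379456 ≡ 3 (mod 1657)
17^59 = 17^32 · 17^16 · 17^8 · 17^2 · 17^1 ≡ 3 · 616 · 1194 · 289 · 17 ≡ 699 (mod 1657).

699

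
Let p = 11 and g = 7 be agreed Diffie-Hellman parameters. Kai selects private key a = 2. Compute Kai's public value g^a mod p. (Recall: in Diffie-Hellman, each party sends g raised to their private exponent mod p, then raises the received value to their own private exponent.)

5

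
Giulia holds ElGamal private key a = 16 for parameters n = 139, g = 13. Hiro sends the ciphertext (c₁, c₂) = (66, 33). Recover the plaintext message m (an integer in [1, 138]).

Shared mask s = c₁^a mod n = 66^16 mod 139.
66^1 ≡ 66 (mod 139)
66^2 = (66^1)^2 ≡ 66^2 = 4356 ≡ 47 (mod 139)
66^4 = (66^2)^2 ≡ 47^2 = 2209 ≡ 124 (mod 139)
66^8 = (66^4)^2 ≡ 124^2 = 15376 ≡ 86 (mod 139)
66^16 = (66^8)^2 ≡ 86^2 = 7396 ≡ 29 (mod 139)
So s = 29; s⁻¹ ≡ 24 (mod 139).
m = c₂ · s⁻¹ mod 139 = 33 · 24 mod 139 = 97.

97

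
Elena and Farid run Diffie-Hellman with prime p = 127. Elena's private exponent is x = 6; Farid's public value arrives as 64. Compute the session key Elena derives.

2

Shared key K = 64^6 mod 127.
64^1 ≡ 64 (mod 127)
64^2 = (64^1)^2 ≡ 64^2 = 4096 ≡ 32 (mod 127)
64^4 = (64^2)^2 ≡ 32^2 = 1024 ≡ 8 (mod 127)
64^6 = 64^4 · 64^2 ≡ 8 · 32 ≡ 2 (mod 127).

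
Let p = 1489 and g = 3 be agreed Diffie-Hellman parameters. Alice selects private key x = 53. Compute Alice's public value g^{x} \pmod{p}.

1429

Public value = 3^{53} \pmod{1489}.
3^1 ≡ 3 (mod 1489)
3^2 = (3^1)^2 ≡ 3^2 = 9 ≡ 9 (mod 1489)
3^4 = (3^2)^2 ≡ 9^2 = 81 ≡ 81 (mod 1489)
3^8 = (3^4)^2 ≡ 81^2 = 6561 ≡ 605 (mod 1489)
3^16 = (3^8)^2 ≡ 605^2 = 366025 ≡ 1220 (mod 1489)
3^32 = (3^16)^2 ≡ 1220^2 = 1488400 ≡ 889 (mod 1489)
3^53 = 3^32 · 3^16 · 3^4 · 3^1 ≡ 889 · 1220 · 81 · 3 ≡ 1429 (mod 1489).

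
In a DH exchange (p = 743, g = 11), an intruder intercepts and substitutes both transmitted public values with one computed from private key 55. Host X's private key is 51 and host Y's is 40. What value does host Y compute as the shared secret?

313

Host Y receives an intruder's public value M = 11^55 mod 743 instead of the honest one.
11^1 ≡ 11 (mod 743)
11^2 = (11^1)^2 ≡ 11^2 = 121 ≡ 121 (mod 743)
11^4 = (11^2)^2 ≡ 121^2 = 14641 ≡ 524 (mod 743)
11^8 = (11^4)^2 ≡ 524^2 = 274576 ≡ 409 (mod 743)
11^16 = (11^8)^2 ≡ 409^2 = 167281 ≡ 106 (mod 743)
11^32 = (11^16)^2 ≡ 106^2 = 11236 ≡ 91 (mod 743)
11^55 = 11^32 · 11^16 · 11^4 · 11^2 · 11^1 ≡ 91 · 106 · 524 · 121 · 11 ≡ 57 (mod 743).
So M = 57. Host Y computes K = M^40 mod 743.
57^1 ≡ 57 (mod 743)
57^2 = (57^1)^2 ≡ 57^2 = 3249 ≡ 277 (mod 743)
57^4 = (57^2)^2 ≡ 277^2 = 76729 ≡ 200 (mod 743)
57^8 = (57^4)^2 ≡ 200^2 = 40000 ≡ 621 (mod 743)
57^16 = (57^8)^2 ≡ 621^2 = 385641 ≡ 24 (mod 743)
57^32 = (57^16)^2 ≡ 24^2 = 576 ≡ 576 (mod 743)
57^40 = 57^32 · 57^8 ≡ 576 · 621 ≡ 313 (mod 743).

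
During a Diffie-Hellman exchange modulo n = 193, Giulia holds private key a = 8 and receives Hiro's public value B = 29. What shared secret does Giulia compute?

Shared key K = 29^8 mod 193.
29^1 ≡ 29 (mod 193)
29^2 = (29^1)^2 ≡ 29^2 = 841 ≡ 69 (mod 193)
29^4 = (29^2)^2 ≡ 69^2 = 4761 ≡ 129 (mod 193)
29^8 = (29^4)^2 ≡ 129^2 = 16641 ≡ 43 (mod 193)

43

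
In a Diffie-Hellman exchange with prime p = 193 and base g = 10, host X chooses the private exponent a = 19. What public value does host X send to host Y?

111

Public value = 10^19 mod 193.
10^1 ≡ 10 (mod 193)
10^2 = (10^1)^2 ≡ 10^2 = 100 ≡ 100 (mod 193)
10^4 = (10^2)^2 ≡ 100^2 = 10000 ≡ 157 (mod 193)
10^8 = (10^4)^2 ≡ 157^2 = 24649 ≡ 138 (mod 193)
10^16 = (10^8)^2 ≡ 138^2 = 19044 ≡ 130 (mod 193)
10^19 = 10^16 · 10^2 · 10^1 ≡ 130 · 100 · 10 ≡ 111 (mod 193).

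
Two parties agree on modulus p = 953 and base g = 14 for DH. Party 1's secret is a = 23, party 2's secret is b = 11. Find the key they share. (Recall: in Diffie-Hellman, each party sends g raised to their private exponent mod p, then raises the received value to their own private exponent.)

832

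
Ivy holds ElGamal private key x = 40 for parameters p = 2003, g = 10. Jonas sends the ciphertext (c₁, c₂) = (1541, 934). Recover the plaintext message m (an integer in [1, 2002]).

1196

Shared mask s = c₁^x mod p = 1541^40 mod 2003.
1541^1 ≡ 1541 (mod 2003)
1541^2 = (1541^1)^2 ≡ 1541^2 = 2374681 ≡ 1126 (mod 2003)
1541^4 = (1541^2)^2 ≡ 1126^2 = 1267876 ≡ 1980 (mod 2003)
1541^8 = (1541^4)^2 ≡ 1980^2 = 3920400 ≡ 529 (mod 2003)
1541^16 = (1541^8)^2 ≡ 529^2 = 279841 ≡ 1424 (mod 2003)
1541^32 = (1541^16)^2 ≡ 1424^2 = 2027776 ≡ 740 (mod 2003)
1541^40 = 1541^32 · 1541^8 ≡ 740 · 529 ≡ 875 (mod 2003).
So s = 875; s⁻¹ ≡ 190 (mod 2003).
m = c₂ · s⁻¹ mod 2003 = 934 · 190 mod 2003 = 1196.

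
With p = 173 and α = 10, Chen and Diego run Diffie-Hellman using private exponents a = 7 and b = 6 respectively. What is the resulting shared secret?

52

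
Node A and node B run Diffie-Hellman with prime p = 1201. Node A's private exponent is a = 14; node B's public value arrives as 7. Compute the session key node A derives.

Shared key K = 7^14 mod 1201.
7^1 ≡ 7 (mod 1201)
7^2 = (7^1)^2 ≡ 7^2 = 49 ≡ 49 (mod 1201)
7^4 = (7^2)^2 ≡ 49^2 = 2401 ≡ 1200 (mod 1201)
7^8 = (7^4)^2 ≡ 1200^2 = 1440000 ≡ 1 (mod 1201)
7^14 = 7^8 · 7^4 · 7^2 ≡ 1 · 1200 · 49 ≡ 1152 (mod 1201).

1152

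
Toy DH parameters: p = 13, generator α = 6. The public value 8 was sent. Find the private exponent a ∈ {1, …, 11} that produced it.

3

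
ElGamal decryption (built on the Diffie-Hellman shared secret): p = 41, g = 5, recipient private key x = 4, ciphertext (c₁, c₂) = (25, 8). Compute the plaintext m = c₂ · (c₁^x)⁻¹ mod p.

5

Shared mask s = c₁^x mod p = 25^4 mod 41.
25^1 ≡ 25 (mod 41)
25^2 = (25^1)^2 ≡ 25^2 = 625 ≡ 10 (mod 41)
25^4 = (25^2)^2 ≡ 10^2 = 100 ≡ 18 (mod 41)
So s = 18; s⁻¹ ≡ 16 (mod 41).
m = c₂ · s⁻¹ mod 41 = 8 · 16 mod 41 = 5.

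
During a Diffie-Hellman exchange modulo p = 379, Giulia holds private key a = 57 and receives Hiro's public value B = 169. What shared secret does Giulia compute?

320

Shared key K = 169^57 mod 379.
169^1 ≡ 169 (mod 379)
169^2 = (169^1)^2 ≡ 169^2 = 28561 ≡ 136 (mod 379)
169^4 = (169^2)^2 ≡ 136^2 = 18496 ≡ 304 (mod 379)
169^8 = (169^4)^2 ≡ 304^2 = 92416 ≡ 319 (mod 379)
169^16 = (169^8)^2 ≡ 319^2 = 101761 ≡ 189 (mod 379)
169^32 = (169^16)^2 ≡ 189^2 = 35721 ≡ 95 (mod 379)
169^57 = 169^32 · 169^16 · 169^8 · 169^1 ≡ 95 · 189 · 319 · 169 ≡ 320 (mod 379).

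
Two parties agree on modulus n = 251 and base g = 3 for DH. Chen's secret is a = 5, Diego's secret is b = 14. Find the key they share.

Chen sends A = g^a mod n = 3^5 mod 251.
3^1 ≡ 3 (mod 251)
3^2 = (3^1)^2 ≡ 3^2 = 9 ≡ 9 (mod 251)
3^4 = (3^2)^2 ≡ 9^2 = 81 ≡ 81 (mod 251)
3^5 = 3^4 · 3^1 ≡ 81 · 3 ≡ 243 (mod 251).
So A = 243. Diego then computes K = A^b mod n = 243^14 mod 251.
243^1 ≡ 243 (mod 251)
243^2 = (243^1)^2 ≡ 243^2 = 59049 ≡ 64 (mod 251)
243^4 = (243^2)^2 ≡ 64^2 = 4096 ≡ 80 (mod 251)
243^8 = (243^4)^2 ≡ 80^2 = 6400 ≡ 125 (mod 251)
243^14 = 243^8 · 243^4 · 243^2 ≡ 125 · 80 · 64 ≡ 201 (mod 251).

201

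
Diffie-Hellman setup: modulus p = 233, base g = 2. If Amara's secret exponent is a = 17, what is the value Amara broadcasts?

Public value = 2^17 (mod 233).
2^1 ≡ 2 (mod 233)
2^2 = (2^1)^2 ≡ 2^2 = 4 ≡ 4 (mod 233)
2^4 = (2^2)^2 ≡ 4^2 = 16 ≡ 16 (mod 233)
2^8 = (2^4)^2 ≡ 16^2 = 256 ≡ 23 (mod 233)
2^16 = (2^8)^2 ≡ 23^2 = 529 ≡ 63 (mod 233)
2^17 = 2^16 · 2^1 ≡ 63 · 2 ≡ 126 (mod 233).

126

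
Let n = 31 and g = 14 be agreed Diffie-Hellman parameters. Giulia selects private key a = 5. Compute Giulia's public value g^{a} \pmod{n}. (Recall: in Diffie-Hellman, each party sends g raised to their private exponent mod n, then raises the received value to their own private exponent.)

Public value = 14^{5} \pmod{31}.
14^1 ≡ 14 (mod 31)
14^2 = (14^1)^2 ≡ 14^2 = 196 ≡ 10 (mod 31)
14^4 = (14^2)^2 ≡ 10^2 = 100 ≡ 7 (mod 31)
14^5 = 14^4 · 14^1 ≡ 7 · 14 ≡ 5 (mod 31).

5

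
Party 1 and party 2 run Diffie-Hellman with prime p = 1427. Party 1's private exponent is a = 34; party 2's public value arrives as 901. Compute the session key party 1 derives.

Shared key K = 901^34 mod 1427.
901^1 ≡ 901 (mod 1427)
901^2 = (901^1)^2 ≡ 901^2 = 811801 ≡ 1265 (mod 1427)
901^4 = (901^2)^2 ≡ 1265^2 = 1600225 ≡ 558 (mod 1427)
901^8 = (901^4)^2 ≡ 558^2 = 311364 ≡ 278 (mod 1427)
901^16 = (901^8)^2 ≡ 278^2 = 77284 ≡ 226 (mod 1427)
901^32 = (901^16)^2 ≡ 226^2 = 51076 ≡ 1131 (mod 1427)
901^34 = 901^32 · 901^2 ≡ 1131 · 1265 ≡ 861 (mod 1427).

861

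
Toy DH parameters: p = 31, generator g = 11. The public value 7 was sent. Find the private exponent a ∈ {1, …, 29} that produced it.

26

Try successive powers of 11 modulo 31:
11^1 ≡ 11
11^2 ≡ 28
11^3 ≡ 29
11^4 ≡ 9
11^5 ≡ 6
11^6 ≡ 4
11^7 ≡ 13
11^8 ≡ 19
11^9 ≡ 23
11^10 ≡ 5
11^11 ≡ 24
11^12 ≡ 16
11^13 ≡ 21
11^14 ≡ 14
11^15 ≡ 30
11^16 ≡ 20
11^17 ≡ 3
11^18 ≡ 2
11^19 ≡ 22
11^20 ≡ 25
11^21 ≡ 27
11^22 ≡ 18
11^23 ≡ 12
11^24 ≡ 8
11^25 ≡ 26
11^26 ≡ 7
Found: a = 26.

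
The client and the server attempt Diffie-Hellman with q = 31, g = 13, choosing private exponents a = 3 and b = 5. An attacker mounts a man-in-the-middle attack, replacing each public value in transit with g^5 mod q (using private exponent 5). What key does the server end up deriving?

26

The server receives an attacker's public value M = 13^5 mod 31 instead of the honest one.
13^1 ≡ 13 (mod 31)
13^2 = (13^1)^2 ≡ 13^2 = 169 ≡ 14 (mod 31)
13^4 = (13^2)^2 ≡ 14^2 = 196 ≡ 10 (mod 31)
13^5 = 13^4 · 13^1 ≡ 10 · 13 ≡ 6 (mod 31).
So M = 6. The server computes K = M^5 mod 31.
6^1 ≡ 6 (mod 31)
6^2 = (6^1)^2 ≡ 6^2 = 36 ≡ 5 (mod 31)
6^4 = (6^2)^2 ≡ 5^2 = 25 ≡ 25 (mod 31)
6^5 = 6^4 · 6^1 ≡ 25 · 6 ≡ 26 (mod 31).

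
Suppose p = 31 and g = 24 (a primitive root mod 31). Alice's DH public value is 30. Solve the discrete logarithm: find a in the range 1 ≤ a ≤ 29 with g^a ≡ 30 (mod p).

15

Try successive powers of 24 modulo 31:
24^1 ≡ 24
24^2 ≡ 18
24^3 ≡ 29
24^4 ≡ 14
24^5 ≡ 26
24^6 ≡ 4
24^7 ≡ 3
24^8 ≡ 10
24^9 ≡ 23
24^10 ≡ 25
24^11 ≡ 11
24^12 ≡ 16
24^13 ≡ 12
24^14 ≡ 9
24^15 ≡ 30
Found: a = 15.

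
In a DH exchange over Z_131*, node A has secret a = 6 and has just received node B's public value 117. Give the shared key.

Shared key K = 117^6 mod 131.
117^1 ≡ 117 (mod 131)
117^2 = (117^1)^2 ≡ 117^2 = 13689 ≡ 65 (mod 131)
117^4 = (117^2)^2 ≡ 65^2 = 4225 ≡ 33 (mod 131)
117^6 = 117^4 · 117^2 ≡ 33 · 65 ≡ 49 (mod 131).

49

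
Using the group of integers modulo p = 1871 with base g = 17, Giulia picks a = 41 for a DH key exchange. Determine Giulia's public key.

366

Public value = 17^41 mod 1871.
17^1 ≡ 17 (mod 1871)
17^2 = (17^1)^2 ≡ 17^2 = 289 ≡ 289 (mod 1871)
17^4 = (17^2)^2 ≡ 289^2 = 83521 ≡ 1197 (mod 1871)
17^8 = (17^4)^2 ≡ 1197^2 = 1432809 ≡ 1494 (mod 1871)
17^16 = (17^8)^2 ≡ 1494^2 = 2232036 ≡ 1804 (mod 1871)
17^32 = (17^16)^2 ≡ 1804^2 = 3254416 ≡ 747 (mod 1871)
17^41 = 17^32 · 17^8 · 17^1 ≡ 747 · 1494 · 17 ≡ 366 (mod 1871).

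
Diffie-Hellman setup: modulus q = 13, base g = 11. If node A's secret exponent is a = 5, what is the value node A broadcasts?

7

Public value = 11^5 (mod 13).
11^1 ≡ 11 (mod 13)
11^2 = (11^1)^2 ≡ 11^2 = 121 ≡ 4 (mod 13)
11^4 = (11^2)^2 ≡ 4^2 = 16 ≡ 3 (mod 13)
11^5 = 11^4 · 11^1 ≡ 3 · 11 ≡ 7 (mod 13).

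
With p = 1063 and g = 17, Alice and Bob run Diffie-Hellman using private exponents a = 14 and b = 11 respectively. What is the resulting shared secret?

514

Bob sends B = g^b mod p = 17^11 mod 1063.
17^1 ≡ 17 (mod 1063)
17^2 = (17^1)^2 ≡ 17^2 = 289 ≡ 289 (mod 1063)
17^4 = (17^2)^2 ≡ 289^2 = 83521 ≡ 607 (mod 1063)
17^8 = (17^4)^2 ≡ 607^2 = 368449 ≡ 651 (mod 1063)
17^11 = 17^8 · 17^2 · 17^1 ≡ 651 · 289 · 17 ≡ 859 (mod 1063).
So B = 859. Alice then computes K = B^a mod p = 859^14 mod 1063.
859^1 ≡ 859 (mod 1063)
859^2 = (859^1)^2 ≡ 859^2 = 737881 ≡ 159 (mod 1063)
859^4 = (859^2)^2 ≡ 159^2 = 25281 ≡ 832 (mod 1063)
859^8 = (859^4)^2 ≡ 832^2 = 692224 ≡ 211 (mod 1063)
859^14 = 859^8 · 859^4 · 859^2 ≡ 211 · 832 · 159 ≡ 514 (mod 1063).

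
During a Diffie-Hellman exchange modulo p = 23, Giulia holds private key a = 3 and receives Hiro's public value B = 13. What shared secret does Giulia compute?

12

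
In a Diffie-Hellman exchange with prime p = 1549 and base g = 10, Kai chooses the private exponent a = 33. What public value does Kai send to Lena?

Public value = 10^33 (mod 1549).
10^1 ≡ 10 (mod 1549)
10^2 = (10^1)^2 ≡ 10^2 = 100 ≡ 100 (mod 1549)
10^4 = (10^2)^2 ≡ 100^2 = 10000 ≡ 706 (mod 1549)
10^8 = (10^4)^2 ≡ 706^2 = 498436 ≡ 1207 (mod 1549)
10^16 = (10^8)^2 ≡ 1207^2 = 1456849 ≡ 789 (mod 1549)
10^32 = (10^16)^2 ≡ 789^2 = 622521 ≡ 1372 (mod 1549)
10^33 = 10^32 · 10^1 ≡ 1372 · 10 ≡ 1328 (mod 1549).

1328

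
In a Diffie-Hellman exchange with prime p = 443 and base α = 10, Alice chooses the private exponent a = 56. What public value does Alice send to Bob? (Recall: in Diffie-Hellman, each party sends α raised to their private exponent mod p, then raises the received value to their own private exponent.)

389

Public value = 10^56 mod 443.
10^1 ≡ 10 (mod 443)
10^2 = (10^1)^2 ≡ 10^2 = 100 ≡ 100 (mod 443)
10^4 = (10^2)^2 ≡ 100^2 = 10000 ≡ 254 (mod 443)
10^8 = (10^4)^2 ≡ 254^2 = 64516 ≡ 281 (mod 443)
10^16 = (10^8)^2 ≡ 281^2 = 78961 ≡ 107 (mod 443)
10^32 = (10^16)^2 ≡ 107^2 = 11449 ≡ 374 (mod 443)
10^56 = 10^32 · 10^16 · 10^8 ≡ 374 · 107 · 281 ≡ 389 (mod 443).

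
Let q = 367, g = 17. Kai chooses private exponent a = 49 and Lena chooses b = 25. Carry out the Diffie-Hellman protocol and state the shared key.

39

Lena sends B = g^b mod q = 17^25 mod 367.
17^1 ≡ 17 (mod 367)
17^2 = (17^1)^2 ≡ 17^2 = 289 ≡ 289 (mod 367)
17^4 = (17^2)^2 ≡ 289^2 = 83521 ≡ 212 (mod 367)
17^8 = (17^4)^2 ≡ 212^2 = 44944 ≡ 170 (mod 367)
17^16 = (17^8)^2 ≡ 170^2 = 28900 ≡ 274 (mod 367)
17^25 = 17^16 · 17^8 · 17^1 ≡ 274 · 170 · 17 ≡ 241 (mod 367).
So B = 241. Kai then computes K = B^a mod q = 241^49 mod 367.
241^1 ≡ 241 (mod 367)
241^2 = (241^1)^2 ≡ 241^2 = 58081 ≡ 95 (mod 367)
241^4 = (241^2)^2 ≡ 95^2 = 9025 ≡ 217 (mod 367)
241^8 = (241^4)^2 ≡ 217^2 = 47089 ≡ 113 (mod 367)
241^16 = (241^8)^2 ≡ 113^2 = 12769 ≡ 291 (mod 367)
241^32 = (241^16)^2 ≡ 291^2 = 84681 ≡ 271 (mod 367)
241^49 = 241^32 · 241^16 · 241^1 ≡ 271 · 291 · 241 ≡ 39 (mod 367).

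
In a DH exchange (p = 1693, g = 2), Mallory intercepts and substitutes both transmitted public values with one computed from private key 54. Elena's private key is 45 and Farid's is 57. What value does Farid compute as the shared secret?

596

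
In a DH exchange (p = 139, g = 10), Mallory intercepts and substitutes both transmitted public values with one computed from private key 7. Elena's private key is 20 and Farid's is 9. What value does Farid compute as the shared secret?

94

Farid receives Mallory's public value M = 10^7 mod 139 instead of the honest one.
10^1 ≡ 10 (mod 139)
10^2 = (10^1)^2 ≡ 10^2 = 100 ≡ 100 (mod 139)
10^4 = (10^2)^2 ≡ 100^2 = 10000 ≡ 131 (mod 139)
10^7 = 10^4 · 10^2 · 10^1 ≡ 131 · 100 · 10 ≡ 62 (mod 139).
So M = 62. Farid computes K = M^9 mod 139.
62^1 ≡ 62 (mod 139)
62^2 = (62^1)^2 ≡ 62^2 = 3844 ≡ 91 (mod 139)
62^4 = (62^2)^2 ≡ 91^2 = 8281 ≡ 80 (mod 139)
62^8 = (62^4)^2 ≡ 80^2 = 6400 ≡ 6 (mod 139)
62^9 = 62^8 · 62^1 ≡ 6 · 62 ≡ 94 (mod 139).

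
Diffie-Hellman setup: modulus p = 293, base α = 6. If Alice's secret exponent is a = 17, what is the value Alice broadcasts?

Public value = 6^17 mod 293.
6^1 ≡ 6 (mod 293)
6^2 = (6^1)^2 ≡ 6^2 = 36 ≡ 36 (mod 293)
6^4 = (6^2)^2 ≡ 36^2 = 1296 ≡ 124 (mod 293)
6^8 = (6^4)^2 ≡ 124^2 = 15376 ≡ 140 (mod 293)
6^16 = (6^8)^2 ≡ 140^2 = 19600 ≡ 262 (mod 293)
6^17 = 6^16 · 6^1 ≡ 262 · 6 ≡ 107 (mod 293).

107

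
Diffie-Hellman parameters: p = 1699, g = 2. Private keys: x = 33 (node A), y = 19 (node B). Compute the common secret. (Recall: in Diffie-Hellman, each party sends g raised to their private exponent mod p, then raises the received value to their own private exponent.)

Node B sends B = g^y mod p = 2^19 mod 1699.
2^1 ≡ 2 (mod 1699)
2^2 = (2^1)^2 ≡ 2^2 = 4 ≡ 4 (mod 1699)
2^4 = (2^2)^2 ≡ 4^2 = 16 ≡ 16 (mod 1699)
2^8 = (2^4)^2 ≡ 16^2 = 256 ≡ 256 (mod 1699)
2^16 = (2^8)^2 ≡ 256^2 = 65536 ≡ 974 (mod 1699)
2^19 = 2^16 · 2^2 · 2^1 ≡ 974 · 4 · 2 ≡ 996 (mod 1699).
So B = 996. Node A then computes K = B^x mod p = 996^33 mod 1699.
996^1 ≡ 996 (mod 1699)
996^2 = (996^1)^2 ≡ 996^2 = 992016 ≡ 1499 (mod 1699)
996^4 = (996^2)^2 ≡ 1499^2 = 2247001 ≡ 923 (mod 1699)
996^8 = (996^4)^2 ≡ 923^2 = 851929 ≡ 730 (mod 1699)
996^16 = (996^8)^2 ≡ 730^2 = 532900 ≡ 1113 (mod 1699)
996^32 = (996^16)^2 ≡ 1113^2 = 1238769 ≡ 198 (mod 1699)
996^33 = 996^32 · 996^1 ≡ 198 · 996 ≡ 124 (mod 1699).

124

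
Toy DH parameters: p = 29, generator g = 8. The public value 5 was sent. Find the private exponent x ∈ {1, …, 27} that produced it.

26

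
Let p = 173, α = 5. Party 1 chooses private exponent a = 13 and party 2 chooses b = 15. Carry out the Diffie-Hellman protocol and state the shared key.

131

Party 1 sends A = α^a mod p = 5^13 mod 173.
5^1 ≡ 5 (mod 173)
5^2 = (5^1)^2 ≡ 5^2 = 25 ≡ 25 (mod 173)
5^4 = (5^2)^2 ≡ 25^2 = 625 ≡ 106 (mod 173)
5^8 = (5^4)^2 ≡ 106^2 = 11236 ≡ 164 (mod 173)
5^13 = 5^8 · 5^4 · 5^1 ≡ 164 · 106 · 5 ≡ 74 (mod 173).
So A = 74. Party 2 then computes K = A^b mod p = 74^15 mod 173.
74^1 ≡ 74 (mod 173)
74^2 = (74^1)^2 ≡ 74^2 = 5476 ≡ 113 (mod 173)
74^4 = (74^2)^2 ≡ 113^2 = 12769 ≡ 140 (mod 173)
74^8 = (74^4)^2 ≡ 140^2 = 19600 ≡ 51 (mod 173)
74^15 = 74^8 · 74^4 · 74^2 · 74^1 ≡ 51 · 140 · 113 · 74 ≡ 131 (mod 173).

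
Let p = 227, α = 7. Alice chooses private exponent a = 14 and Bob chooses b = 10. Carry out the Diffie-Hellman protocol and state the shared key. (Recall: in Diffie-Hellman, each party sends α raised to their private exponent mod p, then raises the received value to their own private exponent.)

Alice sends A = α^a mod p = 7^14 mod 227.
7^1 ≡ 7 (mod 227)
7^2 = (7^1)^2 ≡ 7^2 = 49 ≡ 49 (mod 227)
7^4 = (7^2)^2 ≡ 49^2 = 2401 ≡ 131 (mod 227)
7^8 = (7^4)^2 ≡ 131^2 = 17161 ≡ 136 (mod 227)
7^14 = 7^8 · 7^4 · 7^2 ≡ 136 · 131 · 49 ≡ 169 (mod 227).
So A = 169. Bob then computes K = A^b mod p = 169^10 mod 227.
169^1 ≡ 169 (mod 227)
169^2 = (169^1)^2 ≡ 169^2 = 28561 ≡ 186 (mod 227)
169^4 = (169^2)^2 ≡ 186^2 = 34596 ≡ 92 (mod 227)
169^8 = (169^4)^2 ≡ 92^2 = 8464 ≡ 65 (mod 227)
169^10 = 169^8 · 169^2 ≡ 65 · 186 ≡ 59 (mod 227).

59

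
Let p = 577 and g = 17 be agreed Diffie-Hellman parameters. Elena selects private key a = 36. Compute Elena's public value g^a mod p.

425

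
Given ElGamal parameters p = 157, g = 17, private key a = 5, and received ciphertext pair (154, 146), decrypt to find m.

148

Shared mask s = c₁^a mod p = 154^5 mod 157.
154^1 ≡ 154 (mod 157)
154^2 = (154^1)^2 ≡ 154^2 = 23716 ≡ 9 (mod 157)
154^4 = (154^2)^2 ≡ 9^2 = 81 ≡ 81 (mod 157)
154^5 = 154^4 · 154^1 ≡ 81 · 154 ≡ 71 (mod 157).
So s = 71; s⁻¹ ≡ 115 (mod 157).
m = c₂ · s⁻¹ mod 157 = 146 · 115 mod 157 = 148.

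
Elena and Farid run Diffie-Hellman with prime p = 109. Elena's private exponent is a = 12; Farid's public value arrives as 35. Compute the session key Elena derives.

Shared key K = 35^12 mod 109.
35^1 ≡ 35 (mod 109)
35^2 = (35^1)^2 ≡ 35^2 = 1225 ≡ 26 (mod 109)
35^4 = (35^2)^2 ≡ 26^2 = 676 ≡ 22 (mod 109)
35^8 = (35^4)^2 ≡ 22^2 = 484 ≡ 48 (mod 109)
35^12 = 35^8 · 35^4 ≡ 48 · 22 ≡ 75 (mod 109).

75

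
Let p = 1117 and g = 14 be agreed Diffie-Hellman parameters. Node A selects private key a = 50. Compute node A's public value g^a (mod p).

Public value = 14^50 (mod 1117).
14^1 ≡ 14 (mod 1117)
14^2 = (14^1)^2 ≡ 14^2 = 196 ≡ 196 (mod 1117)
14^4 = (14^2)^2 ≡ 196^2 = 38416 ≡ 438 (mod 1117)
14^8 = (14^4)^2 ≡ 438^2 = 191844 ≡ 837 (mod 1117)
14^16 = (14^8)^2 ≡ 837^2 = 700569 ≡ 210 (mod 1117)
14^32 = (14^16)^2 ≡ 210^2 = 44100 ≡ 537 (mod 1117)
14^50 = 14^32 · 14^16 · 14^2 ≡ 537 · 210 · 196 ≡ 841 (mod 1117).

841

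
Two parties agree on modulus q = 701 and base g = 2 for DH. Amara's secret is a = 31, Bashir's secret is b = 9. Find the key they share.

Bashir sends B = g^b mod q = 2^9 mod 701.
2^1 ≡ 2 (mod 701)
2^2 = (2^1)^2 ≡ 2^2 = 4 ≡ 4 (mod 701)
2^4 = (2^2)^2 ≡ 4^2 = 16 ≡ 16 (mod 701)
2^8 = (2^4)^2 ≡ 16^2 = 256 ≡ 256 (mod 701)
2^9 = 2^8 · 2^1 ≡ 256 · 2 ≡ 512 (mod 701).
So B = 512. Amara then computes K = B^a mod q = 512^31 mod 701.
512^1 ≡ 512 (mod 701)
512^2 = (512^1)^2 ≡ 512^2 = 262144 ≡ 671 (mod 701)
512^4 = (512^2)^2 ≡ 671^2 = 450241 ≡ 199 (mod 701)
512^8 = (512^4)^2 ≡ 199^2 = 39601 ≡ 345 (mod 701)
512^16 = (512^8)^2 ≡ 345^2 = 119025 ≡ 556 (mod 701)
512^31 = 512^16 · 512^8 · 512^4 · 512^2 · 512^1 ≡ 556 · 345 · 199 · 671 · 512 ≡ 319 (mod 701).

319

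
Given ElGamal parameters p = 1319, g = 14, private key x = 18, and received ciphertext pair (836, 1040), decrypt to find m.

251

Shared mask s = c₁^x mod p = 836^18 mod 1319.
836^1 ≡ 836 (mod 1319)
836^2 = (836^1)^2 ≡ 836^2 = 698896 ≡ 1145 (mod 1319)
836^4 = (836^2)^2 ≡ 1145^2 = 1311025 ≡ 1258 (mod 1319)
836^8 = (836^4)^2 ≡ 1258^2 = 1582564 ≡ 1083 (mod 1319)
836^16 = (836^8)^2 ≡ 1083^2 = 1172889 ≡ 298 (mod 1319)
836^18 = 836^16 · 836^2 ≡ 298 · 1145 ≡ 908 (mod 1319).
So s = 908; s⁻¹ ≡ 1181 (mod 1319).
m = c₂ · s⁻¹ mod 1319 = 1040 · 1181 mod 1319 = 251.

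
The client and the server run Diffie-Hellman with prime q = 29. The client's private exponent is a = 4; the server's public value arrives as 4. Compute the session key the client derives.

Shared key K = 4^4 mod 29.
4^1 ≡ 4 (mod 29)
4^2 = (4^1)^2 ≡ 4^2 = 16 ≡ 16 (mod 29)
4^4 = (4^2)^2 ≡ 16^2 = 256 ≡ 24 (mod 29)

24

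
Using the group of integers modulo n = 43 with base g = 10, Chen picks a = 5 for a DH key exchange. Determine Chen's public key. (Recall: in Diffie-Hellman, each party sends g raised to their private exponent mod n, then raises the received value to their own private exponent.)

Public value = 10^5 mod 43.
10^1 ≡ 10 (mod 43)
10^2 = (10^1)^2 ≡ 10^2 = 100 ≡ 14 (mod 43)
10^4 = (10^2)^2 ≡ 14^2 = 196 ≡ 24 (mod 43)
10^5 = 10^4 · 10^1 ≡ 24 · 10 ≡ 25 (mod 43).

25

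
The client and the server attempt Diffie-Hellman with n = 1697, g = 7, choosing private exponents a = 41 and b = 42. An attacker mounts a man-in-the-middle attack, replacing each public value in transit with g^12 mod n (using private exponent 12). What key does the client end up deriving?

18

The client receives an attacker's public value M = 7^12 mod 1697 instead of the honest one.
7^1 ≡ 7 (mod 1697)
7^2 = (7^1)^2 ≡ 7^2 = 49 ≡ 49 (mod 1697)
7^4 = (7^2)^2 ≡ 49^2 = 2401 ≡ 704 (mod 1697)
7^8 = (7^4)^2 ≡ 704^2 = 495616 ≡ 92 (mod 1697)
7^12 = 7^8 · 7^4 ≡ 92 · 704 ≡ 282 (mod 1697).
So M = 282. The client computes K = M^41 mod 1697.
282^1 ≡ 282 (mod 1697)
282^2 = (282^1)^2 ≡ 282^2 = 79524 ≡ 1462 (mod 1697)
282^4 = (282^2)^2 ≡ 1462^2 = 2137444 ≡ 921 (mod 1697)
282^8 = (282^4)^2 ≡ 921^2 = 848241 ≡ 1438 (mod 1697)
282^16 = (282^8)^2 ≡ 1438^2 = 2067844 ≡ 898 (mod 1697)
282^32 = (282^16)^2 ≡ 898^2 = 806404 ≡ 329 (mod 1697)
282^41 = 282^32 · 282^8 · 282^1 ≡ 329 · 1438 · 282 ≡ 18 (mod 1697).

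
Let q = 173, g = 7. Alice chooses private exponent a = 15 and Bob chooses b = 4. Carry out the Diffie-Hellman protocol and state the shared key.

Alice sends A = g^a mod q = 7^15 mod 173.
7^1 ≡ 7 (mod 173)
7^2 = (7^1)^2 ≡ 7^2 = 49 ≡ 49 (mod 173)
7^4 = (7^2)^2 ≡ 49^2 = 2401 ≡ 152 (mod 173)
7^8 = (7^4)^2 ≡ 152^2 = 23104 ≡ 95 (mod 173)
7^15 = 7^8 · 7^4 · 7^2 · 7^1 ≡ 95 · 152 · 49 · 7 ≡ 103 (mod 173).
So A = 103. Bob then computes K = A^b mod q = 103^4 mod 173.
103^1 ≡ 103 (mod 173)
103^2 = (103^1)^2 ≡ 103^2 = 10609 ≡ 56 (mod 173)
103^4 = (103^2)^2 ≡ 56^2 = 3136 ≡ 22 (mod 173)

22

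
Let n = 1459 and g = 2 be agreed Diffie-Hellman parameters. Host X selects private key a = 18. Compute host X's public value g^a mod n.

Public value = 2^18 mod 1459.
2^1 ≡ 2 (mod 1459)
2^2 = (2^1)^2 ≡ 2^2 = 4 ≡ 4 (mod 1459)
2^4 = (2^2)^2 ≡ 4^2 = 16 ≡ 16 (mod 1459)
2^8 = (2^4)^2 ≡ 16^2 = 256 ≡ 256 (mod 1459)
2^16 = (2^8)^2 ≡ 256^2 = 65536 ≡ 1340 (mod 1459)
2^18 = 2^16 · 2^2 ≡ 1340 · 4 ≡ 983 (mod 1459).

983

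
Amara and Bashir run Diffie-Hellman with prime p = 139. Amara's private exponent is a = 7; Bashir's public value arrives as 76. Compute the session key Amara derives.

23

Shared key K = 76^7 mod 139.
76^1 ≡ 76 (mod 139)
76^2 = (76^1)^2 ≡ 76^2 = 5776 ≡ 77 (mod 139)
76^4 = (76^2)^2 ≡ 77^2 = 5929 ≡ 91 (mod 139)
76^7 = 76^4 · 76^2 · 76^1 ≡ 91 · 77 · 76 ≡ 23 (mod 139).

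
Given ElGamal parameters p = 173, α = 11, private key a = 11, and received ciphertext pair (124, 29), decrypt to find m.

Shared mask s = c₁^a mod p = 124^11 mod 173.
124^1 ≡ 124 (mod 173)
124^2 = (124^1)^2 ≡ 124^2 = 15376 ≡ 152 (mod 173)
124^4 = (124^2)^2 ≡ 152^2 = 23104 ≡ 95 (mod 173)
124^8 = (124^4)^2 ≡ 95^2 = 9025 ≡ 29 (mod 173)
124^11 = 124^8 · 124^2 · 124^1 ≡ 29 · 152 · 124 ≡ 85 (mod 173).
So s = 85; s⁻¹ ≡ 57 (mod 173).
m = c₂ · s⁻¹ mod 173 = 29 · 57 mod 173 = 96.

96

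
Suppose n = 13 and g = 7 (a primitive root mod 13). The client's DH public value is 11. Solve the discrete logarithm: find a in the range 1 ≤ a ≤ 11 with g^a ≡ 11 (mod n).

5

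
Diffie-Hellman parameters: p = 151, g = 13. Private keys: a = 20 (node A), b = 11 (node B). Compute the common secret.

Node A sends A = g^a mod p = 13^20 mod 151.
13^1 ≡ 13 (mod 151)
13^2 = (13^1)^2 ≡ 13^2 = 169 ≡ 18 (mod 151)
13^4 = (13^2)^2 ≡ 18^2 = 324 ≡ 22 (mod 151)
13^8 = (13^4)^2 ≡ 22^2 = 484 ≡ 31 (mod 151)
13^16 = (13^8)^2 ≡ 31^2 = 961 ≡ 55 (mod 151)
13^20 = 13^16 · 13^4 ≡ 55 · 22 ≡ 2 (mod 151).
So A = 2. Node B then computes K = A^b mod p = 2^11 mod 151.
2^1 ≡ 2 (mod 151)
2^2 = (2^1)^2 ≡ 2^2 = 4 ≡ 4 (mod 151)
2^4 = (2^2)^2 ≡ 4^2 = 16 ≡ 16 (mod 151)
2^8 = (2^4)^2 ≡ 16^2 = 256 ≡ 105 (mod 151)
2^11 = 2^8 · 2^2 · 2^1 ≡ 105 · 4 · 2 ≡ 85 (mod 151).

85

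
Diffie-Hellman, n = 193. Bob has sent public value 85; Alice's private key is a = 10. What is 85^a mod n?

108

Shared key K = 85^10 mod 193.
85^1 ≡ 85 (mod 193)
85^2 = (85^1)^2 ≡ 85^2 = 7225 ≡ 84 (mod 193)
85^4 = (85^2)^2 ≡ 84^2 = 7056 ≡ 108 (mod 193)
85^8 = (85^4)^2 ≡ 108^2 = 11664 ≡ 84 (mod 193)
85^10 = 85^8 · 85^2 ≡ 84 · 84 ≡ 108 (mod 193).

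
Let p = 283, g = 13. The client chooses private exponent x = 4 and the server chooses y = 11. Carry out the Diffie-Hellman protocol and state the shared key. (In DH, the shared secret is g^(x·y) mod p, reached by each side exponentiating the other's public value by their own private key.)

271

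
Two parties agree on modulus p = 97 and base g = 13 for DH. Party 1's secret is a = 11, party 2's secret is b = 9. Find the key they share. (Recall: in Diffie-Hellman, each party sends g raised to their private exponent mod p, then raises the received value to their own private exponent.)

63

Party 1 sends A = g^a mod p = 13^11 mod 97.
13^1 ≡ 13 (mod 97)
13^2 = (13^1)^2 ≡ 13^2 = 169 ≡ 72 (mod 97)
13^4 = (13^2)^2 ≡ 72^2 = 5184 ≡ 43 (mod 97)
13^8 = (13^4)^2 ≡ 43^2 = 1849 ≡ 6 (mod 97)
13^11 = 13^8 · 13^2 · 13^1 ≡ 6 · 72 · 13 ≡ 87 (mod 97).
So A = 87. Party 2 then computes K = A^b mod p = 87^9 mod 97.
87^1 ≡ 87 (mod 97)
87^2 = (87^1)^2 ≡ 87^2 = 7569 ≡ 3 (mod 97)
87^4 = (87^2)^2 ≡ 3^2 = 9 ≡ 9 (mod 97)
87^8 = (87^4)^2 ≡ 9^2 = 81 ≡ 81 (mod 97)
87^9 = 87^8 · 87^1 ≡ 81 · 87 ≡ 63 (mod 97).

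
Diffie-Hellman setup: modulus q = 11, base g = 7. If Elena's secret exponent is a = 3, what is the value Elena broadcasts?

2

Public value = 7^3 (mod 11).
7^1 ≡ 7 (mod 11)
7^2 = (7^1)^2 ≡ 7^2 = 49 ≡ 5 (mod 11)
7^3 = 7^2 · 7^1 ≡ 5 · 7 ≡ 2 (mod 11).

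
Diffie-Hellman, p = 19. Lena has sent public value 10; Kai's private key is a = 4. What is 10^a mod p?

Shared key K = 10^4 mod 19.
10^1 ≡ 10 (mod 19)
10^2 = (10^1)^2 ≡ 10^2 = 100 ≡ 5 (mod 19)
10^4 = (10^2)^2 ≡ 5^2 = 25 ≡ 6 (mod 19)

6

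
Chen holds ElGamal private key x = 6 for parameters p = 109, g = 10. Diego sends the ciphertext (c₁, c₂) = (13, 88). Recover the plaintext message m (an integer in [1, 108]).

78

Shared mask s = c₁^x mod p = 13^6 mod 109.
13^1 ≡ 13 (mod 109)
13^2 = (13^1)^2 ≡ 13^2 = 169 ≡ 60 (mod 109)
13^4 = (13^2)^2 ≡ 60^2 = 3600 ≡ 3 (mod 109)
13^6 = 13^4 · 13^2 ≡ 3 · 60 ≡ 71 (mod 109).
So s = 71; s⁻¹ ≡ 43 (mod 109).
m = c₂ · s⁻¹ mod 109 = 88 · 43 mod 109 = 78.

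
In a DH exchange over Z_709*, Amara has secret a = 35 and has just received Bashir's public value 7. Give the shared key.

530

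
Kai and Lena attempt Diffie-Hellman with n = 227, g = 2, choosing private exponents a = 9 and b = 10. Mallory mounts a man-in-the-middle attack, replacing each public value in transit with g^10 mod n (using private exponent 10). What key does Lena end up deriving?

34

Lena receives Mallory's public value M = 2^10 mod 227 instead of the honest one.
2^1 ≡ 2 (mod 227)
2^2 = (2^1)^2 ≡ 2^2 = 4 ≡ 4 (mod 227)
2^4 = (2^2)^2 ≡ 4^2 = 16 ≡ 16 (mod 227)
2^8 = (2^4)^2 ≡ 16^2 = 256 ≡ 29 (mod 227)
2^10 = 2^8 · 2^2 ≡ 29 · 4 ≡ 116 (mod 227).
So M = 116. Lena computes K = M^10 mod 227.
116^1 ≡ 116 (mod 227)
116^2 = (116^1)^2 ≡ 116^2 = 13456 ≡ 63 (mod 227)
116^4 = (116^2)^2 ≡ 63^2 = 3969 ≡ 110 (mod 227)
116^8 = (116^4)^2 ≡ 110^2 = 12100 ≡ 69 (mod 227)
116^10 = 116^8 · 116^2 ≡ 69 · 63 ≡ 34 (mod 227).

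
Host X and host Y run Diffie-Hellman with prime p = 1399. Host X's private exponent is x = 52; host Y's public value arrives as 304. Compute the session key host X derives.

193

Shared key K = 304^52 mod 1399.
304^1 ≡ 304 (mod 1399)
304^2 = (304^1)^2 ≡ 304^2 = 92416 ≡ 82 (mod 1399)
304^4 = (304^2)^2 ≡ 82^2 = 6724 ≡ 1128 (mod 1399)
304^8 = (304^4)^2 ≡ 1128^2 = 1272384 ≡ 693 (mod 1399)
304^16 = (304^8)^2 ≡ 693^2 = 480249 ≡ 392 (mod 1399)
304^32 = (304^16)^2 ≡ 392^2 = 153664 ≡ 1173 (mod 1399)
304^52 = 304^32 · 304^16 · 304^4 ≡ 1173 · 392 · 1128 ≡ 193 (mod 1399).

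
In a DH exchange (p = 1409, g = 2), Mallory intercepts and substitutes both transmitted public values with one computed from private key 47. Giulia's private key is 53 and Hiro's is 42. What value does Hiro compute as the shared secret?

Hiro receives Mallory's public value M = 2^47 mod 1409 instead of the honest one.
2^1 ≡ 2 (mod 1409)
2^2 = (2^1)^2 ≡ 2^2 = 4 ≡ 4 (mod 1409)
2^4 = (2^2)^2 ≡ 4^2 = 16 ≡ 16 (mod 1409)
2^8 = (2^4)^2 ≡ 16^2 = 256 ≡ 256 (mod 1409)
2^16 = (2^8)^2 ≡ 256^2 = 65536 ≡ 722 (mod 1409)
2^32 = (2^16)^2 ≡ 722^2 = 521284 ≡ 1363 (mod 1409)
2^47 = 2^32 · 2^8 · 2^4 · 2^2 · 2^1 ≡ 1363 · 256 · 16 · 4 · 2 ≡ 302 (mod 1409).
So M = 302. Hiro computes K = M^42 mod 1409.
302^1 ≡ 302 (mod 1409)
302^2 = (302^1)^2 ≡ 302^2 = 91204 ≡ 1028 (mod 1409)
302^4 = (302^2)^2 ≡ 1028^2 = 1056784 ≡ 34 (mod 1409)
302^8 = (302^4)^2 ≡ 34^2 = 1156 ≡ 1156 (mod 1409)
302^16 = (302^8)^2 ≡ 1156^2 = 1336336 ≡ 604 (mod 1409)
302^32 = (302^16)^2 ≡ 604^2 = 364816 ≡ 1294 (mod 1409)
302^42 = 302^32 · 302^8 · 302^2 ≡ 1294 · 1156 · 1028 ≡ 817 (mod 1409).

817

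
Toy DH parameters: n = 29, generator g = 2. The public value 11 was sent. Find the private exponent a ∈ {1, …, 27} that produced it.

25

Try successive powers of 2 modulo 29:
2^1 ≡ 2
2^2 ≡ 4
2^3 ≡ 8
2^4 ≡ 16
2^5 ≡ 3
2^6 ≡ 6
2^7 ≡ 12
2^8 ≡ 24
2^9 ≡ 19
2^10 ≡ 9
2^11 ≡ 18
2^12 ≡ 7
2^13 ≡ 14
2^14 ≡ 28
2^15 ≡ 27
2^16 ≡ 25
2^17 ≡ 21
2^18 ≡ 13
2^19 ≡ 26
2^20 ≡ 23
2^21 ≡ 17
2^22 ≡ 5
2^23 ≡ 10
2^24 ≡ 20
2^25 ≡ 11
Found: a = 25.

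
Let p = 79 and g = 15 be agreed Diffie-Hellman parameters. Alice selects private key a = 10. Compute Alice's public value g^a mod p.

Public value = 15^10 mod 79.
15^1 ≡ 15 (mod 79)
15^2 = (15^1)^2 ≡ 15^2 = 225 ≡ 67 (mod 79)
15^4 = (15^2)^2 ≡ 67^2 = 4489 ≡ 65 (mod 79)
15^8 = (15^4)^2 ≡ 65^2 = 4225 ≡ 38 (mod 79)
15^10 = 15^8 · 15^2 ≡ 38 · 67 ≡ 18 (mod 79).

18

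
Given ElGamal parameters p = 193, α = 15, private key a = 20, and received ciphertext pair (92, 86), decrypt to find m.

170

Shared mask s = c₁^a mod p = 92^20 mod 193.
92^1 ≡ 92 (mod 193)
92^2 = (92^1)^2 ≡ 92^2 = 8464 ≡ 165 (mod 193)
92^4 = (92^2)^2 ≡ 165^2 = 27225 ≡ 12 (mod 193)
92^8 = (92^4)^2 ≡ 12^2 = 144 ≡ 144 (mod 193)
92^16 = (92^8)^2 ≡ 144^2 = 20736 ≡ 85 (mod 193)
92^20 = 92^16 · 92^4 ≡ 85 · 12 ≡ 55 (mod 193).
So s = 55; s⁻¹ ≡ 186 (mod 193).
m = c₂ · s⁻¹ mod 193 = 86 · 186 mod 193 = 170.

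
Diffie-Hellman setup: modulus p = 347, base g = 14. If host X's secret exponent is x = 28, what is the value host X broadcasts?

296

Public value = 14^28 (mod 347).
14^1 ≡ 14 (mod 347)
14^2 = (14^1)^2 ≡ 14^2 = 196 ≡ 196 (mod 347)
14^4 = (14^2)^2 ≡ 196^2 = 38416 ≡ 246 (mod 347)
14^8 = (14^4)^2 ≡ 246^2 = 60516 ≡ 138 (mod 347)
14^16 = (14^8)^2 ≡ 138^2 = 19044 ≡ 306 (mod 347)
14^28 = 14^16 · 14^8 · 14^4 ≡ 306 · 138 · 246 ≡ 296 (mod 347).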